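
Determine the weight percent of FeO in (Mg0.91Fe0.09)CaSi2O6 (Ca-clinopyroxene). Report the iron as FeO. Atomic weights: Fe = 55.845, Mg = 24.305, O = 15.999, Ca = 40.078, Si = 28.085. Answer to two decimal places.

2.95 wt%

M((Mg0.91Fe0.09)CaSi2O6) = 219.386 g/mol; M(FeO) = 71.844 g/mol.
Moles FeO per formula unit = 0.09 Fe ÷ 1 = 0.0900.
FeO fraction = (0.0900 × 71.844) / 219.386 = 6.466/219.386 = 0.0295.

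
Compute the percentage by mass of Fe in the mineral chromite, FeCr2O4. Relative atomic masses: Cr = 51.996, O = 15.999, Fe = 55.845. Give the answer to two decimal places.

Molar mass of FeCr2O4: 1*55.845 + 2*51.996 + 4*15.999 = 223.833 g/mol.
Mass of Fe per formula unit: 1 × 55.845 = 55.845 g.
Weight fraction Fe = 55.845 / 223.833 = 0.2495.

24.95 mass %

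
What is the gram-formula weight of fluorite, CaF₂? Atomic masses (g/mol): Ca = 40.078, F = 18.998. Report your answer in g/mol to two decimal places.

Ca: 1 × 40.078 = 40.0780
F: 2 × 18.998 = 37.9960
Summing the contributions gives the formula mass.

78.07 g/mol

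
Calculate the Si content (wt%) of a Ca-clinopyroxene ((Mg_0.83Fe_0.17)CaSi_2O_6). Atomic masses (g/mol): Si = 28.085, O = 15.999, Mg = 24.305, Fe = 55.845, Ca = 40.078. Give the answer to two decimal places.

25.31 wt%

Formula mass = 0.83*24.305 + 0.17*55.845 + 1*40.078 + 2*28.085 + 6*15.999 = 221.909 g/mol, of which 56.170 g is Si.
So Si makes up 56.170/221.909 = 0.2531 of the mass, i.e. 25.31%.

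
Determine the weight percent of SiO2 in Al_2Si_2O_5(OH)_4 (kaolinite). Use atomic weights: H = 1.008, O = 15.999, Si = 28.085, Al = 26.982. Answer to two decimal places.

46.55 wt%

M(Al_2Si_2O_5(OH)_4) = 258.157 g/mol; M(SiO2) = 60.083 g/mol.
Moles SiO2 per formula unit = 2 Si ÷ 1 = 2.0000.
SiO2 fraction = (2.0000 × 60.083) / 258.157 = 120.166/258.157 = 0.4655.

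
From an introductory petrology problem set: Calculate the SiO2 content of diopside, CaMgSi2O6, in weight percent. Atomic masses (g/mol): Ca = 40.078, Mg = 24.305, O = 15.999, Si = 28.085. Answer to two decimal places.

Molar mass of CaMgSi2O6 = 1*40.078 + 1*24.305 + 2*28.085 + 6*15.999 = 216.547 g/mol.
Each formula unit contains 2 Si, equivalent to 2/1 = 2.0000 mol SiO2.
M(SiO2) = 1×28.085 + 2×15.999 = 60.083 g/mol.
Mass of SiO2 per formula unit = 2.0000 × 60.083 = 120.166 g.
SiO2 wt% = 120.166 / 216.547 × 100 = 55.49%.

55.49 wt%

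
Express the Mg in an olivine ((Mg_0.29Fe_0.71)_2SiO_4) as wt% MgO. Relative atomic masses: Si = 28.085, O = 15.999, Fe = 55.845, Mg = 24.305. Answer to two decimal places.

Molar mass of (Mg_0.29Fe_0.71)_2SiO_4 = 0.58·24.305 + 1.42·55.845 + 1·28.085 + 4·15.999 = 185.478 g/mol.
Each formula unit contains 0.58 Mg, equivalent to 0.58/1 = 0.5800 mol MgO.
M(MgO) = 1×24.305 + 1×15.999 = 40.304 g/mol.
Mass of MgO per formula unit = 0.5800 × 40.304 = 23.376 g.
MgO wt% = 23.376 / 185.478 × 100 = 12.60%.

12.60 wt%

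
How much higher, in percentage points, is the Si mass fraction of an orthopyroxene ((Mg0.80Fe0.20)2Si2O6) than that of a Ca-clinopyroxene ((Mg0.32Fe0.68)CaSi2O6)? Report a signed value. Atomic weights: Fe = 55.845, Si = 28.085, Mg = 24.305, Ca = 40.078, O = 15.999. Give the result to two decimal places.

Si in (Mg0.80Fe0.20)2Si2O6: molar mass 213.390 g/mol; 2×28.085 = 56.170 g → 26.32 wt%.
Si in (Mg0.32Fe0.68)CaSi2O6: molar mass 237.994 g/mol; 2×28.085 = 56.170 g → 23.60 wt%.
Difference = 26.32 − 23.60 = 2.72 percentage points.

2.72 percentage points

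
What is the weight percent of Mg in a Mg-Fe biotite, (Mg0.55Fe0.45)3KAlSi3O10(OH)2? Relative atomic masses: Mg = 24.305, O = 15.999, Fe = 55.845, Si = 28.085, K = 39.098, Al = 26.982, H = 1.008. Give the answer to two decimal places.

Molar mass of (Mg0.55Fe0.45)3KAlSi3O10(OH)2: 1.65·24.305 + 1.35·55.845 + 1·39.098 + 1·26.982 + 3·28.085 + 12·15.999 + 2·1.008 = 459.833 g/mol.
Mass of Mg per formula unit: 1.65 × 24.305 = 40.103 g.
Weight fraction Mg = 40.103 / 459.833 = 0.0872.

8.72 wt%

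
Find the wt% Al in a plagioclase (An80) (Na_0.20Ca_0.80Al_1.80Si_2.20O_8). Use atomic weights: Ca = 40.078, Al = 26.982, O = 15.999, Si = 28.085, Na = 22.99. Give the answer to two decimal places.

Molar mass of Na_0.20Ca_0.80Al_1.80Si_2.20O_8: 0.20·22.99 + 0.80·40.078 + 1.80·26.982 + 2.20·28.085 + 8·15.999 = 275.007 g/mol.
Mass of Al per formula unit: 1.80 × 26.982 = 48.568 g.
Weight fraction Al = 48.568 / 275.007 = 0.1766.

17.66 mass %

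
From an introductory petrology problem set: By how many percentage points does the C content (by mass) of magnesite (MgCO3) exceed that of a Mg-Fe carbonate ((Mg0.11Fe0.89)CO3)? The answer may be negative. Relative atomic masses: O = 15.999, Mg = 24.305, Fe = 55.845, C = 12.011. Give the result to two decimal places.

C in MgCO3: molar mass 84.313 g/mol; 1×12.011 = 12.011 g → 14.25 wt%.
C in (Mg0.11Fe0.89)CO3: molar mass 112.384 g/mol; 1×12.011 = 12.011 g → 10.69 wt%.
Difference = 14.25 − 10.69 = 3.56 percentage points.

3.56 percentage points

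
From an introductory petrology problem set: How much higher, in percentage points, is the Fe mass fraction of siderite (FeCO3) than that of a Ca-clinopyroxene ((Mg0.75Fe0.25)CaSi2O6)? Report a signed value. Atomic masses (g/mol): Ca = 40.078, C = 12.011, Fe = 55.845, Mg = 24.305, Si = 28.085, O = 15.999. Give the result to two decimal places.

Fe in FeCO3: molar mass 115.853 g/mol; 1×55.845 = 55.845 g → 48.20 wt%.
Fe in (Mg0.75Fe0.25)CaSi2O6: molar mass 224.432 g/mol; 0.25×55.845 = 13.961 g → 6.22 wt%.
Difference = 48.20 − 6.22 = 41.98 percentage points.

41.98 percentage points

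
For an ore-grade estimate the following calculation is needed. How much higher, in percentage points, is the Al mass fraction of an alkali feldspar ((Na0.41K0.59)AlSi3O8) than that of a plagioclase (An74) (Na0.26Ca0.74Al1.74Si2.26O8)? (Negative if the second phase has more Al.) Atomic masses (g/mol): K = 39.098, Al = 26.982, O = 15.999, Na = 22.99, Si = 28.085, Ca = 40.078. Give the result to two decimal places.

M((Na0.41K0.59)AlSi3O8) = 271.723 g/mol, so wt% Al = 26.982/271.723 × 100 = 9.93%.
M(Na0.26Ca0.74Al1.74Si2.26O8) = 274.048 g/mol, so wt% Al = 46.949/274.048 × 100 = 17.13%.
9.93 − 17.13 = -7.20 pp.

-7.20 percentage points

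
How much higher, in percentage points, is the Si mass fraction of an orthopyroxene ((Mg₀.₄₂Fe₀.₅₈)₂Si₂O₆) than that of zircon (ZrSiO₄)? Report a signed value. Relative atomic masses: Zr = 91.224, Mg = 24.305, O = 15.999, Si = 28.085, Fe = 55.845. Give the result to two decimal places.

8.34 percentage points

First mineral: 56.170 g Si in 237.360 g formula = 23.66 wt% Si.
Second mineral: 28.085 g Si in 183.305 g formula = 15.32 wt% Si.
23.66% − 15.32% gives a difference of 8.34 percentage points.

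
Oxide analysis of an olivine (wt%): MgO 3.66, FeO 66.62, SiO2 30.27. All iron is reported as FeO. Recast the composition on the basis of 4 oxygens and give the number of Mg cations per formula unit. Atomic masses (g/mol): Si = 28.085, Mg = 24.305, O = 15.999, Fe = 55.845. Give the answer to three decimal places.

0.179 Mg apfu

MgO: 3.66/40.304 = 0.09081 mol → 0.09081 mol Mg, 0.09081 mol O.
FeO: 66.62/71.844 = 0.92729 mol → 0.92729 mol Fe, 0.92729 mol O.
SiO2: 30.27/60.083 = 0.50380 mol → 0.50380 mol Si, 1.00760 mol O.
Total oxygen = 2.02570 mol. Normalization factor = 4/2.02570 = 1.97463.
Mg per 4 O = 0.09081 × 1.97463 = 0.179.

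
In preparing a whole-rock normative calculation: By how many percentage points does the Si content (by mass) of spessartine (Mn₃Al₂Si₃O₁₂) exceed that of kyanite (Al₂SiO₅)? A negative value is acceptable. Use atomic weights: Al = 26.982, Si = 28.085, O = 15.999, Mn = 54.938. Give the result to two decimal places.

-0.31 percentage points

Si in Mn₃Al₂Si₃O₁₂: molar mass 495.021 g/mol; 3×28.085 = 84.255 g → 17.02 wt%.
Si in Al₂SiO₅: molar mass 162.044 g/mol; 1×28.085 = 28.085 g → 17.33 wt%.
Difference = 17.02 − 17.33 = -0.31 percentage points.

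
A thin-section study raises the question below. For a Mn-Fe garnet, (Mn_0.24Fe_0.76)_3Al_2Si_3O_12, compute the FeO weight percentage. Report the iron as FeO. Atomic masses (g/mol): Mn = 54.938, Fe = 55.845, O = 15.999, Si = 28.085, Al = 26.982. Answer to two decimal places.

32.95 wt%

Molar mass of (Mn_0.24Fe_0.76)_3Al_2Si_3O_12 = 0.72×54.938 + 2.28×55.845 + 2×26.982 + 3×28.085 + 12×15.999 = 497.089 g/mol.
Each formula unit contains 2.28 Fe, equivalent to 2.28/1 = 2.2800 mol FeO.
M(FeO) = 1×55.845 + 1×15.999 = 71.844 g/mol.
Mass of FeO per formula unit = 2.2800 × 71.844 = 163.804 g.
FeO wt% = 163.804 / 497.089 × 100 = 32.95%.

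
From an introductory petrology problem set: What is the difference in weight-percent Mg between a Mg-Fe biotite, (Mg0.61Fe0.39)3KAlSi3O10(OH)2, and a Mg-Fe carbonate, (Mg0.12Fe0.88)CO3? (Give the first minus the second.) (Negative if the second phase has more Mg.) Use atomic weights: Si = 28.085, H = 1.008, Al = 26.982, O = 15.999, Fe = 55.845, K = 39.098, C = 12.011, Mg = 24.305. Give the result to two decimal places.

7.19 percentage points

Mg in (Mg0.61Fe0.39)3KAlSi3O10(OH)2: molar mass 454.156 g/mol; 1.83×24.305 = 44.478 g → 9.79 wt%.
Mg in (Mg0.12Fe0.88)CO3: molar mass 112.068 g/mol; 0.12×24.305 = 2.917 g → 2.60 wt%.
Difference = 9.79 − 2.60 = 7.19 percentage points.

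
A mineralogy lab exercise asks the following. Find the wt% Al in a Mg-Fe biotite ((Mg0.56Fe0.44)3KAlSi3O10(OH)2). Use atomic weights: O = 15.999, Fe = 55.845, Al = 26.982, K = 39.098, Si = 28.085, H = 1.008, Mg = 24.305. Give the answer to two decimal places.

5.88 weight percent

M((Mg0.56Fe0.44)3KAlSi3O10(OH)2) = 458.887 g/mol.
Al contributes 1 × 26.982 = 26.982 g per mole.
26.982/458.887 = 0.0588 → 5.88%.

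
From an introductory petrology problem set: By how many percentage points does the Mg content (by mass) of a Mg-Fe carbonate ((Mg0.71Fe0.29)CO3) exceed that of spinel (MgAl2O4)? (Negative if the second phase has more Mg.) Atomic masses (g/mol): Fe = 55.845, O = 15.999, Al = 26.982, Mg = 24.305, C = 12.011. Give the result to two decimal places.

1.38 percentage points

Mg in (Mg0.71Fe0.29)CO3: molar mass 93.460 g/mol; 0.71×24.305 = 17.257 g → 18.46 wt%.
Mg in MgAl2O4: molar mass 142.265 g/mol; 1×24.305 = 24.305 g → 17.08 wt%.
Difference = 18.46 − 17.08 = 1.38 percentage points.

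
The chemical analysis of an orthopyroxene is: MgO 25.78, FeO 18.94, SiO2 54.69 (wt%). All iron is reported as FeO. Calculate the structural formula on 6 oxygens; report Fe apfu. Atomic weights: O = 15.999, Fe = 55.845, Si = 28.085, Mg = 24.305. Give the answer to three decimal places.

0.581 Fe apfu

MgO (M=40.304): mol = 0.63964; Mg = 0.63964, O = 0.63964.
FeO (M=71.844): mol = 0.26363; Fe = 0.26363, O = 0.26363.
SiO2 (M=60.083): mol = 0.91024; Si = 0.91024, O = 1.82048.
ΣO = 2.72375; factor = 6/ΣO = 2.20285.
Fe apfu = 0.26363 × 2.20285 = 0.581.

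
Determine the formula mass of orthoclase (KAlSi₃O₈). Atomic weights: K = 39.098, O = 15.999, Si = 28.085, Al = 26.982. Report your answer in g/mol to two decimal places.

K: 1 × 39.098 = 39.0980
Al: 1 × 26.982 = 26.9820
Si: 3 × 28.085 = 84.2550
O: 8 × 15.999 = 127.9920
Summing the contributions gives the formula mass.

278.33 g/mol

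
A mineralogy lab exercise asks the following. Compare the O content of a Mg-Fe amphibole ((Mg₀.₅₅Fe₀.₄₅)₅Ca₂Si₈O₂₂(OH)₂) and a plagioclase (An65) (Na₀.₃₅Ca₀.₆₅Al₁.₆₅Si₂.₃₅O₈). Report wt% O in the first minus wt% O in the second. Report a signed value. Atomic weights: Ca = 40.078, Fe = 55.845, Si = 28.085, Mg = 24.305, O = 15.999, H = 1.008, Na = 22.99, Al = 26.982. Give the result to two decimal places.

-3.48 percentage points

M((Mg₀.₅₅Fe₀.₄₅)₅Ca₂Si₈O₂₂(OH)₂) = 883.318 g/mol, so wt% O = 383.976/883.318 × 100 = 43.47%.
M(Na₀.₃₅Ca₀.₆₅Al₁.₆₅Si₂.₃₅O₈) = 272.609 g/mol, so wt% O = 127.992/272.609 × 100 = 46.95%.
43.47 − 46.95 = -3.48 pp.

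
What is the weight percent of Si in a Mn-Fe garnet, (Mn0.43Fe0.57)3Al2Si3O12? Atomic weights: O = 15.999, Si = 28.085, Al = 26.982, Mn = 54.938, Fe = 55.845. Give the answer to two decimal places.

Formula mass = 1.29*54.938 + 1.71*55.845 + 2*26.982 + 3*28.085 + 12*15.999 = 496.572 g/mol, of which 84.255 g is Si.
So Si makes up 84.255/496.572 = 0.1697 of the mass, i.e. 16.97%.

16.97 weight percent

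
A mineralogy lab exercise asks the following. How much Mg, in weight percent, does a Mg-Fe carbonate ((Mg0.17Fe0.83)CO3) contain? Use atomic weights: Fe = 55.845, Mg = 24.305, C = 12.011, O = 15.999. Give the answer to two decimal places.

3.74 weight percent

M((Mg0.17Fe0.83)CO3) = 110.491 g/mol.
Mg contributes 0.17 × 24.305 = 4.132 g per mole.
4.132/110.491 = 0.0374 → 3.74%.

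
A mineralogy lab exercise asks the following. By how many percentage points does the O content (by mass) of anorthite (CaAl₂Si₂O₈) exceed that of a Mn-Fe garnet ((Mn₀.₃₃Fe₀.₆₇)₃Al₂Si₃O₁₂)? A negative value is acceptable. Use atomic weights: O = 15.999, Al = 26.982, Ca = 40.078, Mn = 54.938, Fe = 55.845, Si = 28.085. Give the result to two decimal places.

First mineral: 127.992 g O in 278.204 g formula = 46.01 wt% O.
Second mineral: 191.988 g O in 496.844 g formula = 38.64 wt% O.
46.01% − 38.64% gives a difference of 7.37 percentage points.

7.37 percentage points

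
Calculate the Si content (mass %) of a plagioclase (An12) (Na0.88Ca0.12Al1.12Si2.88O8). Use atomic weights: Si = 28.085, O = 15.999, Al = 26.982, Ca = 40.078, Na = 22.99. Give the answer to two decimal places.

M(Na0.88Ca0.12Al1.12Si2.88O8) = 264.137 g/mol.
Si contributes 2.88 × 28.085 = 80.885 g per mole.
80.885/264.137 = 0.3062 → 30.62%.

30.62 mass %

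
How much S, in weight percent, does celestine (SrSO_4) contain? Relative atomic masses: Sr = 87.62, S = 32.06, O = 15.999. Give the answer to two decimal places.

17.45 weight percent

Formula mass = 1·87.62 + 1·32.06 + 4·15.999 = 183.676 g/mol, of which 32.060 g is S.
So S makes up 32.060/183.676 = 0.1745 of the mass, i.e. 17.45%.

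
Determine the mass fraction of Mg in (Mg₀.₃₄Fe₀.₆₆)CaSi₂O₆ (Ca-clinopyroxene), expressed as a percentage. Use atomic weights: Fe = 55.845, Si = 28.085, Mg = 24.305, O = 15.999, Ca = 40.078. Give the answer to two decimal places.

Formula mass = 0.34×24.305 + 0.66×55.845 + 1×40.078 + 2×28.085 + 6×15.999 = 237.363 g/mol, of which 8.264 g is Mg.
So Mg makes up 8.264/237.363 = 0.0348 of the mass, i.e. 3.48%.

3.48 mass %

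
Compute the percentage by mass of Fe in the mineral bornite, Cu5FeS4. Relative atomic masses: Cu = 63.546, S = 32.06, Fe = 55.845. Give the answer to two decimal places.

11.13 mass %

Molar mass of Cu5FeS4: 5·63.546 + 1·55.845 + 4·32.06 = 501.815 g/mol.
Mass of Fe per formula unit: 1 × 55.845 = 55.845 g.
Weight fraction Fe = 55.845 / 501.815 = 0.1113.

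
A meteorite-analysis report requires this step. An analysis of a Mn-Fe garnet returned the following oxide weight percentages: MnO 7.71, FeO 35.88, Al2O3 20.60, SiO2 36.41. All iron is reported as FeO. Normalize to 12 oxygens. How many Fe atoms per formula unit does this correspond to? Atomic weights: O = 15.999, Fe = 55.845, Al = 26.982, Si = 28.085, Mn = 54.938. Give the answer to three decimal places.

7.71 wt% MnO ÷ 70.937 g/mol = 0.10869 mol, giving 0.10869 Mn and 0.10869 O.
35.88 wt% FeO ÷ 71.844 g/mol = 0.49942 mol, giving 0.49942 Fe and 0.49942 O.
20.60 wt% Al2O3 ÷ 101.961 g/mol = 0.20204 mol, giving 0.40408 Al and 0.60612 O.
36.41 wt% SiO2 ÷ 60.083 g/mol = 0.60600 mol, giving 0.60600 Si and 1.21200 O.
Oxygen sums to 2.42623; scaling by 12/2.42623 = 4.94594 puts the formula on 12 O.
Fe: 0.49942 × 4.94594 = 2.470 atoms per formula unit.

2.470 Fe apfu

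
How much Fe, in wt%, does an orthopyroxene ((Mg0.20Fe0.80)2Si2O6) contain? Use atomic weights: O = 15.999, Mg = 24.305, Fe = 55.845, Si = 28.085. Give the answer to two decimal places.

Formula mass = 0.40*24.305 + 1.60*55.845 + 2*28.085 + 6*15.999 = 251.238 g/mol, of which 89.352 g is Fe.
So Fe makes up 89.352/251.238 = 0.3556 of the mass, i.e. 35.56%.

35.56 wt%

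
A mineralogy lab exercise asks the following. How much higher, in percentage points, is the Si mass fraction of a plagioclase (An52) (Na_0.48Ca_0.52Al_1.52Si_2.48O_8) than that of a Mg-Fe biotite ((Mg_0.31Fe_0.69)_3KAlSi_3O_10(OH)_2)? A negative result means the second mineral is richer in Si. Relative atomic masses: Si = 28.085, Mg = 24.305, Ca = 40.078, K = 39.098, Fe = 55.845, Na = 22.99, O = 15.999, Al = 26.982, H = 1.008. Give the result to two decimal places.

Si in Na_0.48Ca_0.52Al_1.52Si_2.48O_8: molar mass 270.531 g/mol; 2.48×28.085 = 69.651 g → 25.75 wt%.
Si in (Mg_0.31Fe_0.69)_3KAlSi_3O_10(OH)_2: molar mass 482.542 g/mol; 3×28.085 = 84.255 g → 17.46 wt%.
Difference = 25.75 − 17.46 = 8.29 percentage points.

8.29 percentage points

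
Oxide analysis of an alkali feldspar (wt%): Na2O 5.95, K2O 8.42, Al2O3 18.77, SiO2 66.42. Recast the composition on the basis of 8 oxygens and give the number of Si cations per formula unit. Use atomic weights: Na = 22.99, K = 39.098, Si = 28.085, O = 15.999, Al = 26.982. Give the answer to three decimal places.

2.999 Si apfu

Na2O (M=61.979): mol = 0.09600; Na = 0.19200, O = 0.09600.
K2O (M=94.195): mol = 0.08939; K = 0.17878, O = 0.08939.
Al2O3 (M=101.961): mol = 0.18409; Al = 0.36818, O = 0.55227.
SiO2 (M=60.083): mol = 1.10547; Si = 1.10547, O = 2.21094.
ΣO = 2.94860; factor = 8/ΣO = 2.71315.
Si apfu = 1.10547 × 2.71315 = 2.999.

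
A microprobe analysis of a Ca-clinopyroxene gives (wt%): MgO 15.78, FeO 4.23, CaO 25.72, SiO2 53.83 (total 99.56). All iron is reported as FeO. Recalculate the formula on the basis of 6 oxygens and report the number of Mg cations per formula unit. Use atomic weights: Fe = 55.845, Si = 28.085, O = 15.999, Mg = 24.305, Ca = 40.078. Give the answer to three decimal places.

MgO: 15.78/40.304 = 0.39152 mol → 0.39152 mol Mg, 0.39152 mol O.
FeO: 4.23/71.844 = 0.05888 mol → 0.05888 mol Fe, 0.05888 mol O.
CaO: 25.72/56.077 = 0.45866 mol → 0.45866 mol Ca, 0.45866 mol O.
SiO2: 53.83/60.083 = 0.89593 mol → 0.89593 mol Si, 1.79186 mol O.
Total oxygen = 2.70092 mol. Normalization factor = 6/2.70092 = 2.22147.
Mg per 6 O = 0.39152 × 2.22147 = 0.870.

0.870 Mg apfu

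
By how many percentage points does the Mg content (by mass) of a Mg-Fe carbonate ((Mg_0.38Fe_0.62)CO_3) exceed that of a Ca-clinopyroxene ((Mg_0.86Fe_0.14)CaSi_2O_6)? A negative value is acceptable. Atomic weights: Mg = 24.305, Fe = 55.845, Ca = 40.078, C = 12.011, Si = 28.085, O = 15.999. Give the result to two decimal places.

-0.57 percentage points

M((Mg_0.38Fe_0.62)CO_3) = 103.868 g/mol, so wt% Mg = 9.236/103.868 × 100 = 8.89%.
M((Mg_0.86Fe_0.14)CaSi_2O_6) = 220.963 g/mol, so wt% Mg = 20.902/220.963 × 100 = 9.46%.
8.89 − 9.46 = -0.57 pp.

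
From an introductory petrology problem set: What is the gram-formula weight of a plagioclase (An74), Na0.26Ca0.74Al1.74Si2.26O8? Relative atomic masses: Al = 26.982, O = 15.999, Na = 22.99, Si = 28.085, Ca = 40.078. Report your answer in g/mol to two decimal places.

274.05 g/mol

M = 0.26×22.99 + 0.74×40.078 + 1.74×26.982 + 2.26×28.085 + 8×15.999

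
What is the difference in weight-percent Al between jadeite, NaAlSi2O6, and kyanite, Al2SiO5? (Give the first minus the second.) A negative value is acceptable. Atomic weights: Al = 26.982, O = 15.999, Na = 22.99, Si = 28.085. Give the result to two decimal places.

-19.95 percentage points

Al in NaAlSi2O6: molar mass 202.136 g/mol; 1×26.982 = 26.982 g → 13.35 wt%.
Al in Al2SiO5: molar mass 162.044 g/mol; 2×26.982 = 53.964 g → 33.30 wt%.
Difference = 13.35 − 33.30 = -19.95 percentage points.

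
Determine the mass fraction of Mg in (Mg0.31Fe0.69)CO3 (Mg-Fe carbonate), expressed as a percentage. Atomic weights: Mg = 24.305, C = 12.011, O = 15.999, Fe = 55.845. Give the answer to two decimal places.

7.10 mass %

Formula mass = 0.31*24.305 + 0.69*55.845 + 1*12.011 + 3*15.999 = 106.076 g/mol, of which 7.535 g is Mg.
So Mg makes up 7.535/106.076 = 0.0710 of the mass, i.e. 7.10%.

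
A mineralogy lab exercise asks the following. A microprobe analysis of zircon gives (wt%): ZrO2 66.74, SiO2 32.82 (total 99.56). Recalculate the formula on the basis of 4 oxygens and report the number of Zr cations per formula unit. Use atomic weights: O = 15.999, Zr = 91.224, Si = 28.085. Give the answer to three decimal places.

ZrO2: 66.74/123.222 = 0.54162 mol → 0.54162 mol Zr, 1.08324 mol O.
SiO2: 32.82/60.083 = 0.54624 mol → 0.54624 mol Si, 1.09248 mol O.
Total oxygen = 2.17572 mol. Normalization factor = 4/2.17572 = 1.83847.
Zr per 4 O = 0.54162 × 1.83847 = 0.996.

0.996 Zr apfu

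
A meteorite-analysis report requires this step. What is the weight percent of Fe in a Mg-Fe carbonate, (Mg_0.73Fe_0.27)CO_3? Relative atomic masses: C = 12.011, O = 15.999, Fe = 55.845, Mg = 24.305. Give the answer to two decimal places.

Formula mass = 0.73·24.305 + 0.27·55.845 + 1·12.011 + 3·15.999 = 92.829 g/mol, of which 15.078 g is Fe.
So Fe makes up 15.078/92.829 = 0.1624 of the mass, i.e. 16.24%.

16.24 weight percent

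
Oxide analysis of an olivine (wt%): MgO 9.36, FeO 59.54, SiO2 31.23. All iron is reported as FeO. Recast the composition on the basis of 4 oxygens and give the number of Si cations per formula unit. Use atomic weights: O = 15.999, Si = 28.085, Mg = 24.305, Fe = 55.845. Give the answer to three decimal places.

0.990 Si apfu

MgO (M=40.304): mol = 0.23224; Mg = 0.23224, O = 0.23224.
FeO (M=71.844): mol = 0.82874; Fe = 0.82874, O = 0.82874.
SiO2 (M=60.083): mol = 0.51978; Si = 0.51978, O = 1.03956.
ΣO = 2.10054; factor = 4/ΣO = 1.90427.
Si apfu = 0.51978 × 1.90427 = 0.990.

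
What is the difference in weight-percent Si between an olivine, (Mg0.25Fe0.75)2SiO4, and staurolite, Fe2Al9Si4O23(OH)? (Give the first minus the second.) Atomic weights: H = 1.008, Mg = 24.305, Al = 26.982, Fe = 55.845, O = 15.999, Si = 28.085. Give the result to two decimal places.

1.75 percentage points

Si in (Mg0.25Fe0.75)2SiO4: molar mass 188.001 g/mol; 1×28.085 = 28.085 g → 14.94 wt%.
Si in Fe2Al9Si4O23(OH): molar mass 851.852 g/mol; 4×28.085 = 112.340 g → 13.19 wt%.
Difference = 14.94 − 13.19 = 1.75 percentage points.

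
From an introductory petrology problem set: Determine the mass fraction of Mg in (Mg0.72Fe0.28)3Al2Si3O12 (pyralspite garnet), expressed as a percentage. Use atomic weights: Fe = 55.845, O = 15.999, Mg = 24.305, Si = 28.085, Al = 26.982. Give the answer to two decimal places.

12.22 weight percent

M((Mg0.72Fe0.28)3Al2Si3O12) = 429.616 g/mol.
Mg contributes 2.16 × 24.305 = 52.499 g per mole.
52.499/429.616 = 0.1222 → 12.22%.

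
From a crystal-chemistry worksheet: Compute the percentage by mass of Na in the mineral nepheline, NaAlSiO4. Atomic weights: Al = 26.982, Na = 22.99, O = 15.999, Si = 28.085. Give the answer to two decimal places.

Formula mass = 1×22.99 + 1×26.982 + 1×28.085 + 4×15.999 = 142.053 g/mol, of which 22.990 g is Na.
So Na makes up 22.990/142.053 = 0.1618 of the mass, i.e. 16.18%.

16.18 mass %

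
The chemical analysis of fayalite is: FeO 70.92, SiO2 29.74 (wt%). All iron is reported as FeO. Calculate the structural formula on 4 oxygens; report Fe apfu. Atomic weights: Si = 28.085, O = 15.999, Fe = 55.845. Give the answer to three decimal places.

70.92 wt% FeO ÷ 71.844 g/mol = 0.98714 mol, giving 0.98714 Fe and 0.98714 O.
29.74 wt% SiO2 ÷ 60.083 g/mol = 0.49498 mol, giving 0.49498 Si and 0.98996 O.
Oxygen sums to 1.97710; scaling by 4/1.97710 = 2.02317 puts the formula on 4 O.
Fe: 0.98714 × 2.02317 = 1.997 atoms per formula unit.

1.997 Fe apfu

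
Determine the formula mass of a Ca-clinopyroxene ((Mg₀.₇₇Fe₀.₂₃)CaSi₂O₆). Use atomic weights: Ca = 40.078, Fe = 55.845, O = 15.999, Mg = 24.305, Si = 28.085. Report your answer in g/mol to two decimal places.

M = 0.77*24.305 + 0.23*55.845 + 1*40.078 + 2*28.085 + 6*15.999

223.80 g/mol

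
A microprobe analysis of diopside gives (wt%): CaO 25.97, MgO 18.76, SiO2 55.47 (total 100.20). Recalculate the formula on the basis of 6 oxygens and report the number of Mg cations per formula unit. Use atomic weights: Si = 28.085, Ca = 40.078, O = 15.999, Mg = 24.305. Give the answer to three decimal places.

CaO: 25.97/56.077 = 0.46311 mol → 0.46311 mol Ca, 0.46311 mol O.
MgO: 18.76/40.304 = 0.46546 mol → 0.46546 mol Mg, 0.46546 mol O.
SiO2: 55.47/60.083 = 0.92322 mol → 0.92322 mol Si, 1.84644 mol O.
Total oxygen = 2.77501 mol. Normalization factor = 6/2.77501 = 2.16215.
Mg per 6 O = 0.46546 × 2.16215 = 1.006.

1.006 Mg apfu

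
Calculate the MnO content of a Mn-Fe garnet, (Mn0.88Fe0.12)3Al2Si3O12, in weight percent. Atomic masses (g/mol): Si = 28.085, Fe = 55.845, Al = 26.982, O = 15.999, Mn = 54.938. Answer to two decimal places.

37.81 wt%

M((Mn0.88Fe0.12)3Al2Si3O12) = 495.348 g/mol; M(MnO) = 70.937 g/mol.
Moles MnO per formula unit = 2.64 Mn ÷ 1 = 2.6400.
MnO fraction = (2.6400 × 70.937) / 495.348 = 187.274/495.348 = 0.3781.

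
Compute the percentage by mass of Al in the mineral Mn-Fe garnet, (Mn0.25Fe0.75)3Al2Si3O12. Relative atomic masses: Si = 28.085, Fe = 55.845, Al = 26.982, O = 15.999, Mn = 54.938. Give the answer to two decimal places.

M((Mn0.25Fe0.75)3Al2Si3O12) = 497.062 g/mol.
Al contributes 2 × 26.982 = 53.964 g per mole.
53.964/497.062 = 0.1086 → 10.86%.

10.86 weight percent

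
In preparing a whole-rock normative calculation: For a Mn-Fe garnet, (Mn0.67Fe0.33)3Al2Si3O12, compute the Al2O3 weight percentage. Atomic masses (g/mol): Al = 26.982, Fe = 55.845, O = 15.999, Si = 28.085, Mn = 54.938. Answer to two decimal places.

Molar mass of (Mn0.67Fe0.33)3Al2Si3O12 = 2.01·54.938 + 0.99·55.845 + 2·26.982 + 3·28.085 + 12·15.999 = 495.919 g/mol.
Each formula unit contains 2 Al, equivalent to 2/2 = 1.0000 mol Al2O3.
M(Al2O3) = 2×26.982 + 3×15.999 = 101.961 g/mol.
Mass of Al2O3 per formula unit = 1.0000 × 101.961 = 101.961 g.
Al2O3 wt% = 101.961 / 495.919 × 100 = 20.56%.

20.56 wt%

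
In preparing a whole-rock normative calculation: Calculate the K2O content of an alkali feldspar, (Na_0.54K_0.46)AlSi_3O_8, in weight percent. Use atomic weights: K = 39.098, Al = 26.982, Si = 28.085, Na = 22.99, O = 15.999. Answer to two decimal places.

Molar mass of (Na_0.54K_0.46)AlSi_3O_8 = 0.54·22.99 + 0.46·39.098 + 1·26.982 + 3·28.085 + 8·15.999 = 269.629 g/mol.
Each formula unit contains 0.46 K, equivalent to 0.46/2 = 0.2300 mol K2O.
M(K2O) = 2×39.098 + 1×15.999 = 94.195 g/mol.
Mass of K2O per formula unit = 0.2300 × 94.195 = 21.665 g.
K2O wt% = 21.665 / 269.629 × 100 = 8.04%.

8.04 wt%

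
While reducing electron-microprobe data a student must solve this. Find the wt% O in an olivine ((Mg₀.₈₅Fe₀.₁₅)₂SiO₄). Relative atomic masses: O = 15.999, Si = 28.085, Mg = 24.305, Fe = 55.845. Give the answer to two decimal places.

42.62 wt%

Molar mass of (Mg₀.₈₅Fe₀.₁₅)₂SiO₄: 1.70×24.305 + 0.30×55.845 + 1×28.085 + 4×15.999 = 150.153 g/mol.
Mass of O per formula unit: 4 × 15.999 = 63.996 g.
Weight fraction O = 63.996 / 150.153 = 0.4262.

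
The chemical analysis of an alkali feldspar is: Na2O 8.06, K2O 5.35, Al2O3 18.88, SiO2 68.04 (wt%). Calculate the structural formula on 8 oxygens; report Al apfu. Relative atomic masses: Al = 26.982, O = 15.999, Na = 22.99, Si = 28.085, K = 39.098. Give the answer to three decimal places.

Na2O (M=61.979): mol = 0.13004; Na = 0.26008, O = 0.13004.
K2O (M=94.195): mol = 0.05680; K = 0.11360, O = 0.05680.
Al2O3 (M=101.961): mol = 0.18517; Al = 0.37034, O = 0.55551.
SiO2 (M=60.083): mol = 1.13243; Si = 1.13243, O = 2.26486.
ΣO = 3.00721; factor = 8/ΣO = 2.66027.
Al apfu = 0.37034 × 2.66027 = 0.985.

0.985 Al apfu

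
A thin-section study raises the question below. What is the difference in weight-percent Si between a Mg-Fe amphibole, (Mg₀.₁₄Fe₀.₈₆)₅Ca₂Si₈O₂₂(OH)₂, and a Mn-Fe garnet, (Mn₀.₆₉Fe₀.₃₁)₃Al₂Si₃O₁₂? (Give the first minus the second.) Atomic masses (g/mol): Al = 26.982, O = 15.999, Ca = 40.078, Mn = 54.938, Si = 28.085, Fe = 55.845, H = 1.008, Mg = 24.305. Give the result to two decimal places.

6.71 percentage points

First mineral: 224.680 g Si in 947.975 g formula = 23.70 wt% Si.
Second mineral: 84.255 g Si in 495.865 g formula = 16.99 wt% Si.
23.70% − 16.99% gives a difference of 6.71 percentage points.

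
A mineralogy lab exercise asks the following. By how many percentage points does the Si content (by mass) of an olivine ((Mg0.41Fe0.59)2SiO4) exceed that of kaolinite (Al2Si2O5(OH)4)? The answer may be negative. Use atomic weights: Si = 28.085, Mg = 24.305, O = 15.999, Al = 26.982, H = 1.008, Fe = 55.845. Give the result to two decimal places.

-5.97 percentage points

M((Mg0.41Fe0.59)2SiO4) = 177.908 g/mol, so wt% Si = 28.085/177.908 × 100 = 15.79%.
M(Al2Si2O5(OH)4) = 258.157 g/mol, so wt% Si = 56.170/258.157 × 100 = 21.76%.
15.79 − 21.76 = -5.97 pp.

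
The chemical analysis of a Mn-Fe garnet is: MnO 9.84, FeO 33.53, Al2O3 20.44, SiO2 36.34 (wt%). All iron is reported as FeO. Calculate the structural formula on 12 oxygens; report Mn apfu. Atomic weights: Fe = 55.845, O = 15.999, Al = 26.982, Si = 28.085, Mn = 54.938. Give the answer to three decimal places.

MnO (M=70.937): mol = 0.13871; Mn = 0.13871, O = 0.13871.
FeO (M=71.844): mol = 0.46671; Fe = 0.46671, O = 0.46671.
Al2O3 (M=101.961): mol = 0.20047; Al = 0.40094, O = 0.60141.
SiO2 (M=60.083): mol = 0.60483; Si = 0.60483, O = 1.20966.
ΣO = 2.41649; factor = 12/ΣO = 4.96588.
Mn apfu = 0.13871 × 4.96588 = 0.689.

0.689 Mn apfu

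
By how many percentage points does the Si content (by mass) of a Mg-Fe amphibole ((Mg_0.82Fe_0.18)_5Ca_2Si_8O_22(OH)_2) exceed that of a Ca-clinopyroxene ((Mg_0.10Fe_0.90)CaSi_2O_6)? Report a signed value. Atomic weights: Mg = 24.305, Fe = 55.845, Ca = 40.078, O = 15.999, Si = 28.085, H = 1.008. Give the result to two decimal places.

3.79 percentage points

Si in (Mg_0.82Fe_0.18)_5Ca_2Si_8O_22(OH)_2: molar mass 840.739 g/mol; 8×28.085 = 224.680 g → 26.72 wt%.
Si in (Mg_0.10Fe_0.90)CaSi_2O_6: molar mass 244.933 g/mol; 2×28.085 = 56.170 g → 22.93 wt%.
Difference = 26.72 − 22.93 = 3.79 percentage points.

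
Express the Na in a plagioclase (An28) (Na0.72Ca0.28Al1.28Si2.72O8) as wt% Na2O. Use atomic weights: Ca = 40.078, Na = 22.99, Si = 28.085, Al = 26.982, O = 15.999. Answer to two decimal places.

8.37 wt%

Formula mass = 266.695 g/mol.
0.72 Na → 0.3600 mol Na2O per formula unit; M(Na2O) = 61.979, so Na2O mass = 22.312 g.
22.312/266.695 × 100 = 8.37 wt%.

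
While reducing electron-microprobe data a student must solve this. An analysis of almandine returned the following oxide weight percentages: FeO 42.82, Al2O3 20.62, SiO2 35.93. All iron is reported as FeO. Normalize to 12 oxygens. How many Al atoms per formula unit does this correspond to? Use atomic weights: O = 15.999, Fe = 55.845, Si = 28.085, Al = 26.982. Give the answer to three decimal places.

2.023 Al apfu

FeO (M=71.844): mol = 0.59601; Fe = 0.59601, O = 0.59601.
Al2O3 (M=101.961): mol = 0.20223; Al = 0.40446, O = 0.60669.
SiO2 (M=60.083): mol = 0.59801; Si = 0.59801, O = 1.19602.
ΣO = 2.39872; factor = 12/ΣO = 5.00267.
Al apfu = 0.40446 × 5.00267 = 2.023.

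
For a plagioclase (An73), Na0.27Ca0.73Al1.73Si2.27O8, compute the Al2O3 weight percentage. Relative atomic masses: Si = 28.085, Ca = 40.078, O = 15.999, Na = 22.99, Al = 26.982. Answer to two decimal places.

M(Na0.27Ca0.73Al1.73Si2.27O8) = 273.888 g/mol; M(Al2O3) = 101.961 g/mol.
Moles Al2O3 per formula unit = 1.73 Al ÷ 2 = 0.8650.
Al2O3 fraction = (0.8650 × 101.961) / 273.888 = 88.196/273.888 = 0.3220.

32.20 wt%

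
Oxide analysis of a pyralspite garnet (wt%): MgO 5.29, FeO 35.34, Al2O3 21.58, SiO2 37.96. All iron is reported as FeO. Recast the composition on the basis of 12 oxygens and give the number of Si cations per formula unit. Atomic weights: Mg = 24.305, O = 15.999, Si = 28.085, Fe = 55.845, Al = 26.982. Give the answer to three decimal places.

MgO (M=40.304): mol = 0.13125; Mg = 0.13125, O = 0.13125.
FeO (M=71.844): mol = 0.49190; Fe = 0.49190, O = 0.49190.
Al2O3 (M=101.961): mol = 0.21165; Al = 0.42330, O = 0.63495.
SiO2 (M=60.083): mol = 0.63179; Si = 0.63179, O = 1.26358.
ΣO = 2.52168; factor = 12/ΣO = 4.75873.
Si apfu = 0.63179 × 4.75873 = 3.007.

3.007 Si apfu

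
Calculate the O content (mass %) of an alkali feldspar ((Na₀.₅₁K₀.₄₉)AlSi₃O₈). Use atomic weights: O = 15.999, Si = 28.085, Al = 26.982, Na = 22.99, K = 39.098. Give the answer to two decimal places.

Formula mass = 0.51×22.99 + 0.49×39.098 + 1×26.982 + 3×28.085 + 8×15.999 = 270.112 g/mol, of which 127.992 g is O.
So O makes up 127.992/270.112 = 0.4738 of the mass, i.e. 47.38%.

47.38 mass %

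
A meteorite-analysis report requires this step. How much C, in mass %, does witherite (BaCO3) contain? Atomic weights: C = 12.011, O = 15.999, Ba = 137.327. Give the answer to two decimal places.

6.09 mass %

Molar mass of BaCO3: 1×137.327 + 1×12.011 + 3×15.999 = 197.335 g/mol.
Mass of C per formula unit: 1 × 12.011 = 12.011 g.
Weight fraction C = 12.011 / 197.335 = 0.0609.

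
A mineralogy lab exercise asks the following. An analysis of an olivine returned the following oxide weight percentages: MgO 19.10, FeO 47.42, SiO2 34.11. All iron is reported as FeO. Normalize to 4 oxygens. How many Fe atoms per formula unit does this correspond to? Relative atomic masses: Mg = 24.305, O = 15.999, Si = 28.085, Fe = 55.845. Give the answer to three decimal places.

19.10 wt% MgO ÷ 40.304 g/mol = 0.47390 mol, giving 0.47390 Mg and 0.47390 O.
47.42 wt% FeO ÷ 71.844 g/mol = 0.66004 mol, giving 0.66004 Fe and 0.66004 O.
34.11 wt% SiO2 ÷ 60.083 g/mol = 0.56771 mol, giving 0.56771 Si and 1.13542 O.
Oxygen sums to 2.26936; scaling by 4/2.26936 = 1.76261 puts the formula on 4 O.
Fe: 0.66004 × 1.76261 = 1.163 atoms per formula unit.

1.163 Fe apfu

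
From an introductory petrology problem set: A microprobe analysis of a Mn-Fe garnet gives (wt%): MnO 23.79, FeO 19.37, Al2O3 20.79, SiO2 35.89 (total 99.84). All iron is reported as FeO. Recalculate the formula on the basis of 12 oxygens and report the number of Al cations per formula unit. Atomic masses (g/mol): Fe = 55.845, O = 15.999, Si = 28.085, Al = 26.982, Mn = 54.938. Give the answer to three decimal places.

2.029 Al apfu

MnO: 23.79/70.937 = 0.33537 mol → 0.33537 mol Mn, 0.33537 mol O.
FeO: 19.37/71.844 = 0.26961 mol → 0.26961 mol Fe, 0.26961 mol O.
Al2O3: 20.79/101.961 = 0.20390 mol → 0.40780 mol Al, 0.61170 mol O.
SiO2: 35.89/60.083 = 0.59734 mol → 0.59734 mol Si, 1.19468 mol O.
Total oxygen = 2.41136 mol. Normalization factor = 12/2.41136 = 4.97644.
Al per 12 O = 0.40780 × 4.97644 = 2.029.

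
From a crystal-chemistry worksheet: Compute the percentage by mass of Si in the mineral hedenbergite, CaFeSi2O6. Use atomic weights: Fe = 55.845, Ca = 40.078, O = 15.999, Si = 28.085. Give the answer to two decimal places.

22.64 wt%

Molar mass of CaFeSi2O6: 1×40.078 + 1×55.845 + 2×28.085 + 6×15.999 = 248.087 g/mol.
Mass of Si per formula unit: 2 × 28.085 = 56.170 g.
Weight fraction Si = 56.170 / 248.087 = 0.2264.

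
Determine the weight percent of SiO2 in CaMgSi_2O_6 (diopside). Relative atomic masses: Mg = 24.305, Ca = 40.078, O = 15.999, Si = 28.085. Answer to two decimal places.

M(CaMgSi_2O_6) = 216.547 g/mol; M(SiO2) = 60.083 g/mol.
Moles SiO2 per formula unit = 2 Si ÷ 1 = 2.0000.
SiO2 fraction = (2.0000 × 60.083) / 216.547 = 120.166/216.547 = 0.5549.

55.49 wt%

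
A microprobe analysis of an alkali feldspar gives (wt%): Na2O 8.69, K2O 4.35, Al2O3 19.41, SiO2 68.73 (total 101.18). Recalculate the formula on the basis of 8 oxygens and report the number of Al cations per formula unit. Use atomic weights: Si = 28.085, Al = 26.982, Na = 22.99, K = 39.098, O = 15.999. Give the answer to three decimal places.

Na2O: 8.69/61.979 = 0.14021 mol → 0.28042 mol Na, 0.14021 mol O.
K2O: 4.35/94.195 = 0.04618 mol → 0.09236 mol K, 0.04618 mol O.
Al2O3: 19.41/101.961 = 0.19037 mol → 0.38074 mol Al, 0.57111 mol O.
SiO2: 68.73/60.083 = 1.14392 mol → 1.14392 mol Si, 2.28784 mol O.
Total oxygen = 3.04534 mol. Normalization factor = 8/3.04534 = 2.62696.
Al per 8 O = 0.38074 × 2.62696 = 1.000.

1.000 Al apfu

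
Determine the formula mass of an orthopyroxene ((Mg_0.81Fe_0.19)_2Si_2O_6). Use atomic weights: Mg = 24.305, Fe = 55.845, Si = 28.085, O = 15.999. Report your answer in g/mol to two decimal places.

The formula mass is the sum 1.62*24.305 + 0.38*55.845 + 2*28.085 + 6*15.999.

212.76 g/mol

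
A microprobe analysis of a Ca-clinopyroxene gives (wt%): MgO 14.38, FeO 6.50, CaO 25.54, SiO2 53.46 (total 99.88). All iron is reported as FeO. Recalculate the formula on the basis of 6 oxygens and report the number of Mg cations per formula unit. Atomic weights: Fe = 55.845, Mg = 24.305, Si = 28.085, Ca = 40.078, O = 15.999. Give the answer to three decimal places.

0.798 Mg apfu

MgO (M=40.304): mol = 0.35679; Mg = 0.35679, O = 0.35679.
FeO (M=71.844): mol = 0.09047; Fe = 0.09047, O = 0.09047.
CaO (M=56.077): mol = 0.45545; Ca = 0.45545, O = 0.45545.
SiO2 (M=60.083): mol = 0.88977; Si = 0.88977, O = 1.77954.
ΣO = 2.68225; factor = 6/ΣO = 2.23693.
Mg apfu = 0.35679 × 2.23693 = 0.798.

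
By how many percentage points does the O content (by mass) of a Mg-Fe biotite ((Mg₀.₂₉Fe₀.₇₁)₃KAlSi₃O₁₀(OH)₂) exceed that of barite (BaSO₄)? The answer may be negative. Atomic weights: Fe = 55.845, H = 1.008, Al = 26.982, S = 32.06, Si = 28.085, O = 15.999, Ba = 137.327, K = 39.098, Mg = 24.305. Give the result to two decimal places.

M((Mg₀.₂₉Fe₀.₇₁)₃KAlSi₃O₁₀(OH)₂) = 484.434 g/mol, so wt% O = 191.988/484.434 × 100 = 39.63%.
M(BaSO₄) = 233.383 g/mol, so wt% O = 63.996/233.383 × 100 = 27.42%.
39.63 − 27.42 = 12.21 pp.

12.21 percentage points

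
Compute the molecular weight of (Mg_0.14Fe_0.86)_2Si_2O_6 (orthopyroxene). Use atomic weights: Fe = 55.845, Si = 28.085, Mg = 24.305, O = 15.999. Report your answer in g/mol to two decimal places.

The formula mass is the sum 0.28×24.305 + 1.72×55.845 + 2×28.085 + 6×15.999.

255.02 g/mol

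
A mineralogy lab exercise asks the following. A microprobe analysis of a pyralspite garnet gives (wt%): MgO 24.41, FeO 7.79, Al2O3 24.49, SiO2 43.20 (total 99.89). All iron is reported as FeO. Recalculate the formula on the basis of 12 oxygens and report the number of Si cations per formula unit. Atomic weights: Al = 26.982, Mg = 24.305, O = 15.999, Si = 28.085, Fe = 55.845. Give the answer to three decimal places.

3.004 Si apfu

MgO (M=40.304): mol = 0.60565; Mg = 0.60565, O = 0.60565.
FeO (M=71.844): mol = 0.10843; Fe = 0.10843, O = 0.10843.
Al2O3 (M=101.961): mol = 0.24019; Al = 0.48038, O = 0.72057.
SiO2 (M=60.083): mol = 0.71901; Si = 0.71901, O = 1.43802.
ΣO = 2.87267; factor = 12/ΣO = 4.17730.
Si apfu = 0.71901 × 4.17730 = 3.004.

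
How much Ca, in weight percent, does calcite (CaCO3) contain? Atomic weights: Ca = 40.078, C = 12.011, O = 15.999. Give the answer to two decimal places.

40.04 weight percent

Formula mass = 1×40.078 + 1×12.011 + 3×15.999 = 100.086 g/mol, of which 40.078 g is Ca.
So Ca makes up 40.078/100.086 = 0.4004 of the mass, i.e. 40.04%.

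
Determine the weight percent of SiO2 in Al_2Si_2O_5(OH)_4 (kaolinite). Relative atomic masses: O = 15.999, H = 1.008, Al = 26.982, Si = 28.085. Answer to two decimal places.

M(Al_2Si_2O_5(OH)_4) = 258.157 g/mol; M(SiO2) = 60.083 g/mol.
Moles SiO2 per formula unit = 2 Si ÷ 1 = 2.0000.
SiO2 fraction = (2.0000 × 60.083) / 258.157 = 120.166/258.157 = 0.4655.

46.55 wt%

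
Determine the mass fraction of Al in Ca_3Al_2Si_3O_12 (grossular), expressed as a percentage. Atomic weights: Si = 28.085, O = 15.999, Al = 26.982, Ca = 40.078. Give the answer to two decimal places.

11.98 mass %

M(Ca_3Al_2Si_3O_12) = 450.441 g/mol.
Al contributes 2 × 26.982 = 53.964 g per mole.
53.964/450.441 = 0.1198 → 11.98%.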